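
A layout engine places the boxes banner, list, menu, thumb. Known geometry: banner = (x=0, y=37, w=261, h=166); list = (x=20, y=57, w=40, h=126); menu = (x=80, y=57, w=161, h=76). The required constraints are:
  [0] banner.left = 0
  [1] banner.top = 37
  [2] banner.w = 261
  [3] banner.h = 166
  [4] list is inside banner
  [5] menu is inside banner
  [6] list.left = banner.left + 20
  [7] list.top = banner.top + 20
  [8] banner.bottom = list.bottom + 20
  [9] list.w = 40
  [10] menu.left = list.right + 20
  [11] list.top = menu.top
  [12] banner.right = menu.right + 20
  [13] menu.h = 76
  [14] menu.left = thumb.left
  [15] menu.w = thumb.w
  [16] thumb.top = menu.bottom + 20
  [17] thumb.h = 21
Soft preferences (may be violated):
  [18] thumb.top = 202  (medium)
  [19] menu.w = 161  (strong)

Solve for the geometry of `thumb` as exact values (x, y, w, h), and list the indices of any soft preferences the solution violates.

thumb = (x=80, y=153, w=161, h=21)
violated soft preferences: 18

1. thumb.x = 80  [menu.left = thumb.left]
2. thumb.w = 161  [menu.w = thumb.w]
3. thumb.y = 153  [thumb.top = menu.bottom + 20]
4. thumb.h = 21  [thumb.h = 21]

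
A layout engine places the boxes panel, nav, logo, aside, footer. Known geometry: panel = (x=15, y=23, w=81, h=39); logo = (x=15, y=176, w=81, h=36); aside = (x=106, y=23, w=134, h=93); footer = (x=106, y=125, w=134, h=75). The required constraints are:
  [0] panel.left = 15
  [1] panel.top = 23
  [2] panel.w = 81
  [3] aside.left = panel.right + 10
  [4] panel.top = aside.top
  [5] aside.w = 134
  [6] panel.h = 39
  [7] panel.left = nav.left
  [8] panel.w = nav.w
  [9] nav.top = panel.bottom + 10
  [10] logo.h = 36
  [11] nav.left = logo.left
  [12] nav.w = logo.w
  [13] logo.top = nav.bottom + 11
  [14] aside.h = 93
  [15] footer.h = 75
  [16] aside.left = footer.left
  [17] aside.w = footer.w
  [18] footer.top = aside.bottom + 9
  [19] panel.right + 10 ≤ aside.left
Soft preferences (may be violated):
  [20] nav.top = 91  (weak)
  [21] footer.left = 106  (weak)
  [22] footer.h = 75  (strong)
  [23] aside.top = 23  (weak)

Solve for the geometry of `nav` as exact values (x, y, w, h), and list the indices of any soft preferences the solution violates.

1. nav.x = 15  [panel.left = nav.left]
2. nav.w = 81  [panel.w = nav.w]
3. nav.y = 72  [nav.top = panel.bottom + 10]
4. nav.h = 93  [logo.top = nav.bottom + 11]

nav = (x=15, y=72, w=81, h=93)
violated soft preferences: 20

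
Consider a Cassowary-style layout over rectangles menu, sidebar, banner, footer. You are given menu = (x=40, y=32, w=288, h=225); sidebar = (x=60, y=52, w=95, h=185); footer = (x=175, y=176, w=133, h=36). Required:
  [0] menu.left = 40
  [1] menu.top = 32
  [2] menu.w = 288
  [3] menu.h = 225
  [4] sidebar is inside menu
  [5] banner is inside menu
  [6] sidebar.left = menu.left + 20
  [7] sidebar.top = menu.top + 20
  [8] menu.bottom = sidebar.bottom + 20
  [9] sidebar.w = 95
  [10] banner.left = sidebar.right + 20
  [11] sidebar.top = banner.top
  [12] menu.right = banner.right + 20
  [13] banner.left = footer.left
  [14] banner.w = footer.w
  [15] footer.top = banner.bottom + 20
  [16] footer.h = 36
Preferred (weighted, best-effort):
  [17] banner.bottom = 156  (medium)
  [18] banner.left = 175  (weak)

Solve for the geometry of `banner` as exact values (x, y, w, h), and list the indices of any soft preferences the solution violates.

1. banner.x = 175  [banner.left = sidebar.right + 20]
2. banner.y = 52  [sidebar.top = banner.top]
3. banner.w = 133  [menu.right = banner.right + 20]
4. banner.h = 104  [footer.top = banner.bottom + 20]

banner = (x=175, y=52, w=133, h=104)
violated soft preferences: none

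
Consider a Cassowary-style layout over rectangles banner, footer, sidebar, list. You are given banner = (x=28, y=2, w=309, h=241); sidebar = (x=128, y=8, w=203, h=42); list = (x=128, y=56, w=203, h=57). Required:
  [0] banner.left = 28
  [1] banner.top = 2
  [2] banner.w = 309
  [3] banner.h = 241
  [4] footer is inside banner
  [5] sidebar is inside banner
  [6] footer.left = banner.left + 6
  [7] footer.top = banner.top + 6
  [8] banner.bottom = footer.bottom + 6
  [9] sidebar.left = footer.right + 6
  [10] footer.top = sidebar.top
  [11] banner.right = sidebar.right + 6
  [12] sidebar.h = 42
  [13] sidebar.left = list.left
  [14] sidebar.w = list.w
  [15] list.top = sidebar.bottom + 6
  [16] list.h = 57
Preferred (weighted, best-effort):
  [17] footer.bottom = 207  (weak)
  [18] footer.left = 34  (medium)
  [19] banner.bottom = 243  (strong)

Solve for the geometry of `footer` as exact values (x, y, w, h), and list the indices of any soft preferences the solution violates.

footer = (x=34, y=8, w=88, h=229)
violated soft preferences: 17

1. footer.x = 34  [footer.left = banner.left + 6]
2. footer.y = 8  [footer.top = banner.top + 6]
3. footer.h = 229  [banner.bottom = footer.bottom + 6]
4. footer.w = 88  [sidebar.left = footer.right + 6]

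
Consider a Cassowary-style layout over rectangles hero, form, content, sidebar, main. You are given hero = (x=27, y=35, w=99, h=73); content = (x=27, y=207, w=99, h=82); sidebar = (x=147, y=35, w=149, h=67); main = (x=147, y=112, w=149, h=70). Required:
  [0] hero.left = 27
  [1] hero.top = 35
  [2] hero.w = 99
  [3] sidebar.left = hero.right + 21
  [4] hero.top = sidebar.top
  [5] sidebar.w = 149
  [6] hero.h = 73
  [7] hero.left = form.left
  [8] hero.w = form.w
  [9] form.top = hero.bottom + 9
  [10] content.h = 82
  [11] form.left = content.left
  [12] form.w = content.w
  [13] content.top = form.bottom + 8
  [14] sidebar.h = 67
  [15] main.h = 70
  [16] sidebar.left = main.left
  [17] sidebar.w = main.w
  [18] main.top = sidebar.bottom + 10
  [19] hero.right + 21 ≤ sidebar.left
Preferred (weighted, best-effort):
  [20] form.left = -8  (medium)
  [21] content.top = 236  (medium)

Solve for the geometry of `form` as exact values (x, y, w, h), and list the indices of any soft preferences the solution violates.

form = (x=27, y=117, w=99, h=82)
violated soft preferences: 20, 21

1. form.x = 27  [hero.left = form.left]
2. form.w = 99  [hero.w = form.w]
3. form.y = 117  [form.top = hero.bottom + 9]
4. form.h = 82  [content.top = form.bottom + 8]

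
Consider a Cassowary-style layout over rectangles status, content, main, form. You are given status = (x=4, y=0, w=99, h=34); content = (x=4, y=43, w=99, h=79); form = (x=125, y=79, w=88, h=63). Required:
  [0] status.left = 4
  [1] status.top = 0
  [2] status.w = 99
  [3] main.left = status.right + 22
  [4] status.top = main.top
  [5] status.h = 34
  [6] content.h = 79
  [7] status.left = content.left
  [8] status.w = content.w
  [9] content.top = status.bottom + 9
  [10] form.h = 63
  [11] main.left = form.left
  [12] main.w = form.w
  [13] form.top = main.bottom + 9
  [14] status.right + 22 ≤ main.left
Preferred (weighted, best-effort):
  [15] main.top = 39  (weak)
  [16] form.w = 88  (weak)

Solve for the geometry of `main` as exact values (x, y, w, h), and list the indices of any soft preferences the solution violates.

1. main.x = 125  [main.left = status.right + 22]
2. main.y = 0  [status.top = main.top]
3. main.w = 88  [main.w = form.w]
4. main.h = 70  [form.top = main.bottom + 9]

main = (x=125, y=0, w=88, h=70)
violated soft preferences: 15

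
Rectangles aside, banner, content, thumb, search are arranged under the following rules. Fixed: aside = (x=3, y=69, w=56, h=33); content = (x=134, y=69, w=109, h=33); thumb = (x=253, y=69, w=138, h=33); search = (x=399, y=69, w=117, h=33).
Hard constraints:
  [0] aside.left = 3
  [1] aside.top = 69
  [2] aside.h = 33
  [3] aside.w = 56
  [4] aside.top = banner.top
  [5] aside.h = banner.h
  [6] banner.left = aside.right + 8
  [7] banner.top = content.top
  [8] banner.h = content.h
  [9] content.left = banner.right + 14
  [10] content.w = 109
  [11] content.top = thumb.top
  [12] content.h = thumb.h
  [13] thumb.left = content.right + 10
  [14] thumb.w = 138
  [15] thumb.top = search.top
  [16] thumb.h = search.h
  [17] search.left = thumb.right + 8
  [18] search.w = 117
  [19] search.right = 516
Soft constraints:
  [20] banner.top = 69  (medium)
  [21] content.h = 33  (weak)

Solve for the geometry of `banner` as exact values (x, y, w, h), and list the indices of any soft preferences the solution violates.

1. banner.y = 69  [aside.top = banner.top]
2. banner.h = 33  [aside.h = banner.h]
3. banner.x = 67  [banner.left = aside.right + 8]
4. banner.w = 53  [content.left = banner.right + 14]

banner = (x=67, y=69, w=53, h=33)
violated soft preferences: none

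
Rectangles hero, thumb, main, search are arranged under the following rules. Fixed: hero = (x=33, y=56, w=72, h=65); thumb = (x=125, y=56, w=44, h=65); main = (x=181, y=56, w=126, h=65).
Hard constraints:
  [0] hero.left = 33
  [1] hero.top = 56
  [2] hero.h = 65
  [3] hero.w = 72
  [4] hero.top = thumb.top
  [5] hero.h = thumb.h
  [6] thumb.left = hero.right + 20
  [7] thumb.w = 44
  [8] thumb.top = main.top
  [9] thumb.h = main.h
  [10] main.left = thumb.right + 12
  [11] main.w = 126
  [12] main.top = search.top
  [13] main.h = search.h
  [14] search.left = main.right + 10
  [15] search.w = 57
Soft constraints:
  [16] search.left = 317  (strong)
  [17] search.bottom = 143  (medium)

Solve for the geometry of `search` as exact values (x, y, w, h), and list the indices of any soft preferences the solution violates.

search = (x=317, y=56, w=57, h=65)
violated soft preferences: 17

1. search.y = 56  [main.top = search.top]
2. search.h = 65  [main.h = search.h]
3. search.x = 317  [search.left = main.right + 10]
4. search.w = 57  [search.w = 57]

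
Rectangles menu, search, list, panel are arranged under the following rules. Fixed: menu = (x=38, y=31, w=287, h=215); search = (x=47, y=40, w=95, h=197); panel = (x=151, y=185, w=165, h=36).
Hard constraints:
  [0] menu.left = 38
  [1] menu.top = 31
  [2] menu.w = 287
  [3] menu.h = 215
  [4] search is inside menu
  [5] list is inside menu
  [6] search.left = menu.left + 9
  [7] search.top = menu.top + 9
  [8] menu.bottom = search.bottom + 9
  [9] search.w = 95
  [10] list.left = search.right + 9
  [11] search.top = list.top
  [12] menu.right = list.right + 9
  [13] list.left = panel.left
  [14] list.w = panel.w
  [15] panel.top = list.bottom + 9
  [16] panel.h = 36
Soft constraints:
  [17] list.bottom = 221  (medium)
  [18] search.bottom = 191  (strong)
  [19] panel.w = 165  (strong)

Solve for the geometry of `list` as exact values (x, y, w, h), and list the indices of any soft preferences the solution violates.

list = (x=151, y=40, w=165, h=136)
violated soft preferences: 17, 18

1. list.x = 151  [list.left = search.right + 9]
2. list.y = 40  [search.top = list.top]
3. list.w = 165  [menu.right = list.right + 9]
4. list.h = 136  [panel.top = list.bottom + 9]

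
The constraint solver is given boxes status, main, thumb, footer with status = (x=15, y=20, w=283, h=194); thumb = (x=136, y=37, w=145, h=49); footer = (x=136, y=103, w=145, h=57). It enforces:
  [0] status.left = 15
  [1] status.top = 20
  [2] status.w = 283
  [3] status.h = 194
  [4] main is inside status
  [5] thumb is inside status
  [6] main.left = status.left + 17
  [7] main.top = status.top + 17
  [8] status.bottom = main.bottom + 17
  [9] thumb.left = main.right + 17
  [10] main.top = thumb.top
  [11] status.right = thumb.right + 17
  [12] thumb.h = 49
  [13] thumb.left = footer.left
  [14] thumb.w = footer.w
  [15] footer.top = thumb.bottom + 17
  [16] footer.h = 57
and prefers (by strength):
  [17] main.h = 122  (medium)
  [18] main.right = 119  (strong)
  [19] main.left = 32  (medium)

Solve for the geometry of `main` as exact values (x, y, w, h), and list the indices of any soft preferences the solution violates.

1. main.x = 32  [main.left = status.left + 17]
2. main.y = 37  [main.top = status.top + 17]
3. main.h = 160  [status.bottom = main.bottom + 17]
4. main.w = 87  [thumb.left = main.right + 17]

main = (x=32, y=37, w=87, h=160)
violated soft preferences: 17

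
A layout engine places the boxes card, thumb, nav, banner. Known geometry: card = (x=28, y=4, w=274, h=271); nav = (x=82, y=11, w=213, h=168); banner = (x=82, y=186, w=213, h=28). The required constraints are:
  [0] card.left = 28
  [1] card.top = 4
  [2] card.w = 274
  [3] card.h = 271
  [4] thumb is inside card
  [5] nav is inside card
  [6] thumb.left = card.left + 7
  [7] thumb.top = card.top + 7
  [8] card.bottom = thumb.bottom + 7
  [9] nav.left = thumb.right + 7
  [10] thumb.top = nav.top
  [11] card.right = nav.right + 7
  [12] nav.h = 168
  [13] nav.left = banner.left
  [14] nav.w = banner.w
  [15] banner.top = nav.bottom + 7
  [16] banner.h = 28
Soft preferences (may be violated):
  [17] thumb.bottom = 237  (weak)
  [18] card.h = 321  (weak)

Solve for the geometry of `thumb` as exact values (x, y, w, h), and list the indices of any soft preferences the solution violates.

thumb = (x=35, y=11, w=40, h=257)
violated soft preferences: 17, 18

1. thumb.x = 35  [thumb.left = card.left + 7]
2. thumb.y = 11  [thumb.top = card.top + 7]
3. thumb.h = 257  [card.bottom = thumb.bottom + 7]
4. thumb.w = 40  [nav.left = thumb.right + 7]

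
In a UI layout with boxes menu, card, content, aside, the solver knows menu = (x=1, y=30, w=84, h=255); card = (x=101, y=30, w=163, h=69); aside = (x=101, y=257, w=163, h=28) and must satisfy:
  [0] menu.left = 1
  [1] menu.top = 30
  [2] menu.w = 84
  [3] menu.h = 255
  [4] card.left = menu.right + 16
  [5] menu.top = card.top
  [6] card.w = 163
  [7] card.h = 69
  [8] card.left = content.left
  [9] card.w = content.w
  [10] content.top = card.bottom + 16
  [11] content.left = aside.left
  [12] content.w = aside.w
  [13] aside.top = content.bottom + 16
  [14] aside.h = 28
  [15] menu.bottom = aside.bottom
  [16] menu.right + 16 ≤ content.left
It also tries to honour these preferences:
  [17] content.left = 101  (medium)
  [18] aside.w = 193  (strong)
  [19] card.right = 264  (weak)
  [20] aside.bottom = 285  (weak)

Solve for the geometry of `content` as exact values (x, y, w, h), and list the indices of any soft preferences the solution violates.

content = (x=101, y=115, w=163, h=126)
violated soft preferences: 18

1. content.x = 101  [card.left = content.left]
2. content.w = 163  [card.w = content.w]
3. content.y = 115  [content.top = card.bottom + 16]
4. content.h = 126  [aside.top = content.bottom + 16]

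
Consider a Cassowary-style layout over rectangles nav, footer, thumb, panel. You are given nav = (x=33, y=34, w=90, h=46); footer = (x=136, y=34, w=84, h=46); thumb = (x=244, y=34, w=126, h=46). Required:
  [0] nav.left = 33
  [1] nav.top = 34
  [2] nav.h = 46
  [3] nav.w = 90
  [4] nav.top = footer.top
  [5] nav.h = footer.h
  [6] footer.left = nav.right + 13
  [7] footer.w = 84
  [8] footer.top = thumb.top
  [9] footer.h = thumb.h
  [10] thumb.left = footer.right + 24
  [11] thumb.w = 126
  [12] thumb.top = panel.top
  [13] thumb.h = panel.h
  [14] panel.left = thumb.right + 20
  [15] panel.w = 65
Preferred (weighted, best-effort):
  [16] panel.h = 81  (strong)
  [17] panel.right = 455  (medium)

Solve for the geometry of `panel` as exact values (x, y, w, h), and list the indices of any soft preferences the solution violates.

panel = (x=390, y=34, w=65, h=46)
violated soft preferences: 16

1. panel.y = 34  [thumb.top = panel.top]
2. panel.h = 46  [thumb.h = panel.h]
3. panel.x = 390  [panel.left = thumb.right + 20]
4. panel.w = 65  [panel.w = 65]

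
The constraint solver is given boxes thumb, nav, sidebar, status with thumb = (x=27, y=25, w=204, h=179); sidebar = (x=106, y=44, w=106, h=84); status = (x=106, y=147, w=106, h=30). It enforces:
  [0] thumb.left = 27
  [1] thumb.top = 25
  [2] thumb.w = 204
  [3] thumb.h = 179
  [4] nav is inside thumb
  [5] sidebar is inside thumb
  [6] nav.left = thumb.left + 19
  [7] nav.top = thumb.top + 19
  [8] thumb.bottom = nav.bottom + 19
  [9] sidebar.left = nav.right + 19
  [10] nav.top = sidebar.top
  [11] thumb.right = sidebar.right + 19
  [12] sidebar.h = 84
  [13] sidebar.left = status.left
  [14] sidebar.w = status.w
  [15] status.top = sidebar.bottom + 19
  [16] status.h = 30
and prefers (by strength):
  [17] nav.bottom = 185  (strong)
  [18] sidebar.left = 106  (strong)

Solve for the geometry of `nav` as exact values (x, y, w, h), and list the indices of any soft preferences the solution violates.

1. nav.x = 46  [nav.left = thumb.left + 19]
2. nav.y = 44  [nav.top = thumb.top + 19]
3. nav.h = 141  [thumb.bottom = nav.bottom + 19]
4. nav.w = 41  [sidebar.left = nav.right + 19]

nav = (x=46, y=44, w=41, h=141)
violated soft preferences: none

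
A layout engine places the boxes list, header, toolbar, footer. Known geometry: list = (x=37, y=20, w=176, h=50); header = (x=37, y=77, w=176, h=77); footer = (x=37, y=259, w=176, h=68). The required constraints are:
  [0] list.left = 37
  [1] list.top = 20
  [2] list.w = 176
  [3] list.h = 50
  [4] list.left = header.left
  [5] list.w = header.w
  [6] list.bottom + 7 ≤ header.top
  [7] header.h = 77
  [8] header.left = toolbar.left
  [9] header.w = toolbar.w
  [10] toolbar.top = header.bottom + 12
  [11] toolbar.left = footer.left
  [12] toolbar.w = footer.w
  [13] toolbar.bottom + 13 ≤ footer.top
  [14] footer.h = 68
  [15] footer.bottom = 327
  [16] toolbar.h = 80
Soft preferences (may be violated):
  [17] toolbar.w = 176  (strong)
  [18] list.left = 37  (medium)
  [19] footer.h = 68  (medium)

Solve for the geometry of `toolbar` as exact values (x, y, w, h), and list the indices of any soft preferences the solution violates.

toolbar = (x=37, y=166, w=176, h=80)
violated soft preferences: none

1. toolbar.x = 37  [header.left = toolbar.left]
2. toolbar.w = 176  [header.w = toolbar.w]
3. toolbar.y = 166  [toolbar.top = header.bottom + 12]
4. toolbar.h = 80  [toolbar.h = 80]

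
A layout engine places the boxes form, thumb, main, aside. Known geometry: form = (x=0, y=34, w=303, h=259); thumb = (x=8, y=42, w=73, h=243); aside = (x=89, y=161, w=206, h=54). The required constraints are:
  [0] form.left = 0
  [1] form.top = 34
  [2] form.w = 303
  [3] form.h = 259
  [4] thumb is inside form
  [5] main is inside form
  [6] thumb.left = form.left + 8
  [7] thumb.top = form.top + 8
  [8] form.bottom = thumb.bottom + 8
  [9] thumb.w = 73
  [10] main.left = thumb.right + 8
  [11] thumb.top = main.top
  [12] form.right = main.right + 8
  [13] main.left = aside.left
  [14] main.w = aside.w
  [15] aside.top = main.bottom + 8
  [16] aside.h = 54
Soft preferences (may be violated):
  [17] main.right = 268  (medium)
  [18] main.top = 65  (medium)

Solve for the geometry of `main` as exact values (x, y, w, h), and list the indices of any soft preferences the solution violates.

main = (x=89, y=42, w=206, h=111)
violated soft preferences: 17, 18

1. main.x = 89  [main.left = thumb.right + 8]
2. main.y = 42  [thumb.top = main.top]
3. main.w = 206  [form.right = main.right + 8]
4. main.h = 111  [aside.top = main.bottom + 8]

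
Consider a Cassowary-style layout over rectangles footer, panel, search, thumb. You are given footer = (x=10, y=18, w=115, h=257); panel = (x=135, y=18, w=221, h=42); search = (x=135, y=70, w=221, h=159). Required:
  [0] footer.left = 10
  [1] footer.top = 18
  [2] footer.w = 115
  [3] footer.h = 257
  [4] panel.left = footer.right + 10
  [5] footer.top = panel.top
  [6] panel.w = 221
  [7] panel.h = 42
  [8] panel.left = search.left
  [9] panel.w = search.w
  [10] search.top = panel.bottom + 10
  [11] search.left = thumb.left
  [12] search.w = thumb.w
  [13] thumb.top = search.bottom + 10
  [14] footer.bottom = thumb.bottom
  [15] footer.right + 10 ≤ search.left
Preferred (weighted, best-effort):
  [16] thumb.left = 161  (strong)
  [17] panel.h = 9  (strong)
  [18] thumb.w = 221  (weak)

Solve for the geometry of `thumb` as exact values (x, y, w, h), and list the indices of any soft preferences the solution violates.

thumb = (x=135, y=239, w=221, h=36)
violated soft preferences: 16, 17

1. thumb.x = 135  [search.left = thumb.left]
2. thumb.w = 221  [search.w = thumb.w]
3. thumb.y = 239  [thumb.top = search.bottom + 10]
4. thumb.h = 36  [footer.bottom = thumb.bottom]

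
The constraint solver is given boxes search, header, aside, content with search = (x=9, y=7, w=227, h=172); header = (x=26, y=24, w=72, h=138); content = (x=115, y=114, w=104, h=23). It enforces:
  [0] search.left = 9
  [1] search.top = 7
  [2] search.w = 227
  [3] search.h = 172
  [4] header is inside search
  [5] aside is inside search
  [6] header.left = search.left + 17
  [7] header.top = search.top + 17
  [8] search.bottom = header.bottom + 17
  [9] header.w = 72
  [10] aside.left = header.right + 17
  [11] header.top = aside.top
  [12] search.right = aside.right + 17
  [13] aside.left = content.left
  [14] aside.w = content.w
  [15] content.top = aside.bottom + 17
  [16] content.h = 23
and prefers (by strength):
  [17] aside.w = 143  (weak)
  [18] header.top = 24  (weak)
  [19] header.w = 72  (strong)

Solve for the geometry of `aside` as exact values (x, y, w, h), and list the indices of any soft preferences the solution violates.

1. aside.x = 115  [aside.left = header.right + 17]
2. aside.y = 24  [header.top = aside.top]
3. aside.w = 104  [search.right = aside.right + 17]
4. aside.h = 73  [content.top = aside.bottom + 17]

aside = (x=115, y=24, w=104, h=73)
violated soft preferences: 17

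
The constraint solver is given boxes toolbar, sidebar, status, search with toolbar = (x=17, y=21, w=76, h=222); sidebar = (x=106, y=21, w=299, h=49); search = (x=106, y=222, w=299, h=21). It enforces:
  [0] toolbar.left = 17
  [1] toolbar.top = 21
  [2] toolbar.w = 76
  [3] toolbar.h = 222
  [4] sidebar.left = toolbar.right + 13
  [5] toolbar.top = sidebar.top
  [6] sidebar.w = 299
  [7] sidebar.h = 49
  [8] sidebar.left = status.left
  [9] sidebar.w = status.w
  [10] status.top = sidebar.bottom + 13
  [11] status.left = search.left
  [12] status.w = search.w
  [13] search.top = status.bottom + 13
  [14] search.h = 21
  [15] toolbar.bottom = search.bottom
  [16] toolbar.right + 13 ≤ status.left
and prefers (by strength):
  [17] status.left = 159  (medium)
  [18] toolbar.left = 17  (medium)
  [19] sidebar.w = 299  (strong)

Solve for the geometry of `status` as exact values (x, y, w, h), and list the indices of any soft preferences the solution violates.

1. status.x = 106  [sidebar.left = status.left]
2. status.w = 299  [sidebar.w = status.w]
3. status.y = 83  [status.top = sidebar.bottom + 13]
4. status.h = 126  [search.top = status.bottom + 13]

status = (x=106, y=83, w=299, h=126)
violated soft preferences: 17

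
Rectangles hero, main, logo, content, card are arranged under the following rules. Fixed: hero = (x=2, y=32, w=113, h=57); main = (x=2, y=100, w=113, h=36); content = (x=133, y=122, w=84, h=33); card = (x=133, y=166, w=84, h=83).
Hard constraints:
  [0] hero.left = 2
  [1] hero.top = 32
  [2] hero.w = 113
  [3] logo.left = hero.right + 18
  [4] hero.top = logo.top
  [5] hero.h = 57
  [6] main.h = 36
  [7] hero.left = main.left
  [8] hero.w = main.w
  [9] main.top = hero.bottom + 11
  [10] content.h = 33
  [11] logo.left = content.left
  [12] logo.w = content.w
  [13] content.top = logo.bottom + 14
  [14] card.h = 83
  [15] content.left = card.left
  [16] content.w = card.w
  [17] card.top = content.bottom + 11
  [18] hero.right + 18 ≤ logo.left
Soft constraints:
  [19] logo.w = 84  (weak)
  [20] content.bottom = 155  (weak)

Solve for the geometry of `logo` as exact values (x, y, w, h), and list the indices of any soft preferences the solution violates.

1. logo.x = 133  [logo.left = hero.right + 18]
2. logo.y = 32  [hero.top = logo.top]
3. logo.w = 84  [logo.w = content.w]
4. logo.h = 76  [content.top = logo.bottom + 14]

logo = (x=133, y=32, w=84, h=76)
violated soft preferences: none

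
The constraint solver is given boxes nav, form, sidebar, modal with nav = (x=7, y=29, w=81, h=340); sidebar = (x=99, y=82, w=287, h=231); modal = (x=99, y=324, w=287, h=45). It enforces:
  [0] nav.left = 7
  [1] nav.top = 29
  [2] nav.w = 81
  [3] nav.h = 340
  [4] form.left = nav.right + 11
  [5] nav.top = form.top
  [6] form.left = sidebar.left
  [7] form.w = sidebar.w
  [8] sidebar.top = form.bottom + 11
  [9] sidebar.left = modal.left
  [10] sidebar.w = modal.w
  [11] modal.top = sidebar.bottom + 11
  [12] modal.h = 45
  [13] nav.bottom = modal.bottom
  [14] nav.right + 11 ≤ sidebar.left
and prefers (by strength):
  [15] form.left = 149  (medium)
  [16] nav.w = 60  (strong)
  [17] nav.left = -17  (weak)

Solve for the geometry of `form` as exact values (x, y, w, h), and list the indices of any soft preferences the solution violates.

1. form.x = 99  [form.left = nav.right + 11]
2. form.y = 29  [nav.top = form.top]
3. form.w = 287  [form.w = sidebar.w]
4. form.h = 42  [sidebar.top = form.bottom + 11]

form = (x=99, y=29, w=287, h=42)
violated soft preferences: 15, 16, 17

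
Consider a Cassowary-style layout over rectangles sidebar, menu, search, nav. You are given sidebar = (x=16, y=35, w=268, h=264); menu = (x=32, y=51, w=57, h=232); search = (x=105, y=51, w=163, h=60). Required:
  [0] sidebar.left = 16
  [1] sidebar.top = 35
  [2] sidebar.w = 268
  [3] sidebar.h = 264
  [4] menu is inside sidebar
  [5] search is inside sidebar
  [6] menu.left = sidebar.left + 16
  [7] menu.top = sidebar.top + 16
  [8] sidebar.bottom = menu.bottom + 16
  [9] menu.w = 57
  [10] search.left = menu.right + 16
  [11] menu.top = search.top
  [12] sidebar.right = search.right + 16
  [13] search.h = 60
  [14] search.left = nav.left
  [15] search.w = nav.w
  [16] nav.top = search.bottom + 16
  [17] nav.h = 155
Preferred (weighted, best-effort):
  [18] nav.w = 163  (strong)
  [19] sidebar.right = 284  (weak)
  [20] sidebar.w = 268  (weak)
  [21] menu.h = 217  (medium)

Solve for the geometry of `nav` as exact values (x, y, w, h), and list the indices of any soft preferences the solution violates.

nav = (x=105, y=127, w=163, h=155)
violated soft preferences: 21

1. nav.x = 105  [search.left = nav.left]
2. nav.w = 163  [search.w = nav.w]
3. nav.y = 127  [nav.top = search.bottom + 16]
4. nav.h = 155  [nav.h = 155]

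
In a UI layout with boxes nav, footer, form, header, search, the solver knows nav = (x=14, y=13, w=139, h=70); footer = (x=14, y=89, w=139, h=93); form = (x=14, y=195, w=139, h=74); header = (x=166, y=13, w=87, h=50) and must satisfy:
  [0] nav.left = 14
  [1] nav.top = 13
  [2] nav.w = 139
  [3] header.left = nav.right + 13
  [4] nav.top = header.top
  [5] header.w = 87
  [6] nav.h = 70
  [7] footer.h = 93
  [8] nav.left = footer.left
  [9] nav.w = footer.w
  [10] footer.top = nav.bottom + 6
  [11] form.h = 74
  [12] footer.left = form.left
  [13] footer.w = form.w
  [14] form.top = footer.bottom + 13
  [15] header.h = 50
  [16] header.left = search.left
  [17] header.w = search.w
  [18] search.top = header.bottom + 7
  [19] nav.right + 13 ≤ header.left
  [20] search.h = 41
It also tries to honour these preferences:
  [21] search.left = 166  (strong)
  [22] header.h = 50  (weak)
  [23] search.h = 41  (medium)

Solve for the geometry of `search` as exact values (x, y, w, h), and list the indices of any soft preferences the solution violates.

search = (x=166, y=70, w=87, h=41)
violated soft preferences: none

1. search.x = 166  [header.left = search.left]
2. search.w = 87  [header.w = search.w]
3. search.y = 70  [search.top = header.bottom + 7]
4. search.h = 41  [search.h = 41]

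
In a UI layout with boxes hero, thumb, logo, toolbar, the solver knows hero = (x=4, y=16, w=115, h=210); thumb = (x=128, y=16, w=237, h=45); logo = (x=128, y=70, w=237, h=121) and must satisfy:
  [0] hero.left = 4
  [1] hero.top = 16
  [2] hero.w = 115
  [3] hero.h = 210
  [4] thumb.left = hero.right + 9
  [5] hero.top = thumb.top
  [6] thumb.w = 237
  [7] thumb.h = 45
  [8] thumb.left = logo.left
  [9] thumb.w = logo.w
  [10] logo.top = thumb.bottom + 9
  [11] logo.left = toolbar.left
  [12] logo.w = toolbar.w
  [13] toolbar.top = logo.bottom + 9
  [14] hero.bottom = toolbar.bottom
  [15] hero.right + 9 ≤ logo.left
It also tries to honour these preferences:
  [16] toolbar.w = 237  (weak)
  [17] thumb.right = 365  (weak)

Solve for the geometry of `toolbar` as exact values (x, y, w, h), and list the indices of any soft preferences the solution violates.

1. toolbar.x = 128  [logo.left = toolbar.left]
2. toolbar.w = 237  [logo.w = toolbar.w]
3. toolbar.y = 200  [toolbar.top = logo.bottom + 9]
4. toolbar.h = 26  [hero.bottom = toolbar.bottom]

toolbar = (x=128, y=200, w=237, h=26)
violated soft preferences: none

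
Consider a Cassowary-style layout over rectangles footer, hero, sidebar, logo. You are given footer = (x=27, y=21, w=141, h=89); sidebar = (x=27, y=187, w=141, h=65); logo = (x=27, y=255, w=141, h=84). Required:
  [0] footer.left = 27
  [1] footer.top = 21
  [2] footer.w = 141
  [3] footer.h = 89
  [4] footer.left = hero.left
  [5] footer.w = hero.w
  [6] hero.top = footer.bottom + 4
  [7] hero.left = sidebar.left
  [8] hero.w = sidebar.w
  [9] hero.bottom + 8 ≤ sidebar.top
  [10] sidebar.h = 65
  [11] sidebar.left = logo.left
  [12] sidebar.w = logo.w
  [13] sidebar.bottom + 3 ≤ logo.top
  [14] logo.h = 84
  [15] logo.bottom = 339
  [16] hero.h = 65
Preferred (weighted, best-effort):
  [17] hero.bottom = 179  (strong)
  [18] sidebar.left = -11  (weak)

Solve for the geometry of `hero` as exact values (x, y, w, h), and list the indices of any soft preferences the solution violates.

1. hero.x = 27  [footer.left = hero.left]
2. hero.w = 141  [footer.w = hero.w]
3. hero.y = 114  [hero.top = footer.bottom + 4]
4. hero.h = 65  [hero.h = 65]

hero = (x=27, y=114, w=141, h=65)
violated soft preferences: 18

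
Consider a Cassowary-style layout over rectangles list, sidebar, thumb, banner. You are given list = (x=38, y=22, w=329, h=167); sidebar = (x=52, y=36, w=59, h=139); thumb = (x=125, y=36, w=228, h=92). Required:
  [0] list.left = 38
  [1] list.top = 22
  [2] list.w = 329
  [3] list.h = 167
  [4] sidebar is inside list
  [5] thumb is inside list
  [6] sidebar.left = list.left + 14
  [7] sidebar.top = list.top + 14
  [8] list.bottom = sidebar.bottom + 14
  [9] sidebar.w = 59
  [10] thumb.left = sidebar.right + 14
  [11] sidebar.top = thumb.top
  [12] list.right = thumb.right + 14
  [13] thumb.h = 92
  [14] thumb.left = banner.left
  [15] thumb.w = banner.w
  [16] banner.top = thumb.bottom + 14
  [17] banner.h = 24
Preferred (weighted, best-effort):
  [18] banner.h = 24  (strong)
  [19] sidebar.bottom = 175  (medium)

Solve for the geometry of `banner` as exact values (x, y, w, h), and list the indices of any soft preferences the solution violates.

1. banner.x = 125  [thumb.left = banner.left]
2. banner.w = 228  [thumb.w = banner.w]
3. banner.y = 142  [banner.top = thumb.bottom + 14]
4. banner.h = 24  [banner.h = 24]

banner = (x=125, y=142, w=228, h=24)
violated soft preferences: none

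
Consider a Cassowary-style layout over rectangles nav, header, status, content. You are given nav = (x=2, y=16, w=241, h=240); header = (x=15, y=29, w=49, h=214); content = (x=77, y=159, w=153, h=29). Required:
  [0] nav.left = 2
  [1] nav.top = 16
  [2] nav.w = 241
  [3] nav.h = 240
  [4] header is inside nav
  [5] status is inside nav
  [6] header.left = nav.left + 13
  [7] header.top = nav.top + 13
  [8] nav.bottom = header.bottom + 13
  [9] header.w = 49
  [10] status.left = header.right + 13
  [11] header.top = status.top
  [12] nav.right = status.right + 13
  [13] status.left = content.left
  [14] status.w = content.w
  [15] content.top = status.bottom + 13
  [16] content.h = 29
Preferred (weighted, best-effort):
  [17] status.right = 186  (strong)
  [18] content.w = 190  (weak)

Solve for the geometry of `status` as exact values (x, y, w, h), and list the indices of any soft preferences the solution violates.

status = (x=77, y=29, w=153, h=117)
violated soft preferences: 17, 18

1. status.x = 77  [status.left = header.right + 13]
2. status.y = 29  [header.top = status.top]
3. status.w = 153  [nav.right = status.right + 13]
4. status.h = 117  [content.top = status.bottom + 13]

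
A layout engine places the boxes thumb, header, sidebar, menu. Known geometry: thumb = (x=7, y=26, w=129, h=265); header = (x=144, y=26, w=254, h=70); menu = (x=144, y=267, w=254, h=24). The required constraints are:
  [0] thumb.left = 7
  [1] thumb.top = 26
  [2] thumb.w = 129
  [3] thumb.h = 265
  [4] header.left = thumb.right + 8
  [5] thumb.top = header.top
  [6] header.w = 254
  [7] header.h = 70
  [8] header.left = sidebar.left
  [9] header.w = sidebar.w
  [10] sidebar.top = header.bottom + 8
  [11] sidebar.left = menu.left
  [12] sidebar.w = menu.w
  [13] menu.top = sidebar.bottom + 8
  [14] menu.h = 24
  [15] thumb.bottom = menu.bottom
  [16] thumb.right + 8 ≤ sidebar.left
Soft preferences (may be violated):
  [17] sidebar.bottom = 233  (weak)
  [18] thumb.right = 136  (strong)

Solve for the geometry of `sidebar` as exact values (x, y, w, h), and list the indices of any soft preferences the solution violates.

1. sidebar.x = 144  [header.left = sidebar.left]
2. sidebar.w = 254  [header.w = sidebar.w]
3. sidebar.y = 104  [sidebar.top = header.bottom + 8]
4. sidebar.h = 155  [menu.top = sidebar.bottom + 8]

sidebar = (x=144, y=104, w=254, h=155)
violated soft preferences: 17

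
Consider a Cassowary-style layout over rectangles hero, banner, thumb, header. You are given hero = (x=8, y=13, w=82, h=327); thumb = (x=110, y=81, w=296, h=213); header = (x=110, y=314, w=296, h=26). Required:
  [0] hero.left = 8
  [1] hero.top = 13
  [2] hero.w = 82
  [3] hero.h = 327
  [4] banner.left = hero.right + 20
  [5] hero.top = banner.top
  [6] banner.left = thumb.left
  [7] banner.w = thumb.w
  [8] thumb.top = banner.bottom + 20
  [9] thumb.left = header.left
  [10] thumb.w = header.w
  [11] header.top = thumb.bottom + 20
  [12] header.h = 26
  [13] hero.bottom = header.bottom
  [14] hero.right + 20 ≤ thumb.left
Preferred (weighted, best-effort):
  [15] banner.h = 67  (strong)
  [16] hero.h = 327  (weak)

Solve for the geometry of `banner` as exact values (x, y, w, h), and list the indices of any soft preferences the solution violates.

banner = (x=110, y=13, w=296, h=48)
violated soft preferences: 15

1. banner.x = 110  [banner.left = hero.right + 20]
2. banner.y = 13  [hero.top = banner.top]
3. banner.w = 296  [banner.w = thumb.w]
4. banner.h = 48  [thumb.top = banner.bottom + 20]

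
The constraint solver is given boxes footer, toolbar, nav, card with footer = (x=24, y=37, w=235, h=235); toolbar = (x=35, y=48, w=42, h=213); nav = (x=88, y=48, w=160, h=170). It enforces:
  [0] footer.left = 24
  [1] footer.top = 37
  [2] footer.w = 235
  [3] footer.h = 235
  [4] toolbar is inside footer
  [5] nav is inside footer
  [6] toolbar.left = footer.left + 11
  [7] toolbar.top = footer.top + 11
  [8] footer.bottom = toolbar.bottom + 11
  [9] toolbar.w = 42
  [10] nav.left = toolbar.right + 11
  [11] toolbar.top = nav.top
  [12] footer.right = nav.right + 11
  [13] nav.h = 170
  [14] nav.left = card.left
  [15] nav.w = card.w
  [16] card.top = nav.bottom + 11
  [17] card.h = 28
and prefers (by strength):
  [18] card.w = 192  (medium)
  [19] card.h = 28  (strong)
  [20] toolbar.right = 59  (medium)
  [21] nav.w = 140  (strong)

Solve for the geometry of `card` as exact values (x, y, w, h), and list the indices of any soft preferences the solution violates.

1. card.x = 88  [nav.left = card.left]
2. card.w = 160  [nav.w = card.w]
3. card.y = 229  [card.top = nav.bottom + 11]
4. card.h = 28  [card.h = 28]

card = (x=88, y=229, w=160, h=28)
violated soft preferences: 18, 20, 21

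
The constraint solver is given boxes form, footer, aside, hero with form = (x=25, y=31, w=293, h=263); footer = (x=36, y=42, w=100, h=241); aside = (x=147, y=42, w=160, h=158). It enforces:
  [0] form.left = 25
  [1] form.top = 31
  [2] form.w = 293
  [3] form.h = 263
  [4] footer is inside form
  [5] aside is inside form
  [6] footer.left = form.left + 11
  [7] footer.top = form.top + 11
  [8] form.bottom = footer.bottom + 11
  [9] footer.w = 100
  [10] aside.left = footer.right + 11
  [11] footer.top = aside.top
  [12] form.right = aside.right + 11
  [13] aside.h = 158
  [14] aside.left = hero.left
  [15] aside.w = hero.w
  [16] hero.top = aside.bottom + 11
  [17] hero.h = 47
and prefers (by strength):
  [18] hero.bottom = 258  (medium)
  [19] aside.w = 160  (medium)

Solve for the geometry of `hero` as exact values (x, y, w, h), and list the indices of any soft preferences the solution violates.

hero = (x=147, y=211, w=160, h=47)
violated soft preferences: none

1. hero.x = 147  [aside.left = hero.left]
2. hero.w = 160  [aside.w = hero.w]
3. hero.y = 211  [hero.top = aside.bottom + 11]
4. hero.h = 47  [hero.h = 47]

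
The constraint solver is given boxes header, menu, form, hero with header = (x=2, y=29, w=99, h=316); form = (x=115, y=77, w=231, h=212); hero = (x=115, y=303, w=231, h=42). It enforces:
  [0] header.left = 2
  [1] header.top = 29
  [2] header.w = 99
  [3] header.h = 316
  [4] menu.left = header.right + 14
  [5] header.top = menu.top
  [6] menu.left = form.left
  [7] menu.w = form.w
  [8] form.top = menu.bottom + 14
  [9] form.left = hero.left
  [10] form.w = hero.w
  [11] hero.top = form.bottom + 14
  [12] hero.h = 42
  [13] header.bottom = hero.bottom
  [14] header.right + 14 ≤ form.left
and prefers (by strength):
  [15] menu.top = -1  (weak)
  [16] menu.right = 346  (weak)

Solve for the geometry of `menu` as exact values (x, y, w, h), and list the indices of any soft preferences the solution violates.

menu = (x=115, y=29, w=231, h=34)
violated soft preferences: 15

1. menu.x = 115  [menu.left = header.right + 14]
2. menu.y = 29  [header.top = menu.top]
3. menu.w = 231  [menu.w = form.w]
4. menu.h = 34  [form.top = menu.bottom + 14]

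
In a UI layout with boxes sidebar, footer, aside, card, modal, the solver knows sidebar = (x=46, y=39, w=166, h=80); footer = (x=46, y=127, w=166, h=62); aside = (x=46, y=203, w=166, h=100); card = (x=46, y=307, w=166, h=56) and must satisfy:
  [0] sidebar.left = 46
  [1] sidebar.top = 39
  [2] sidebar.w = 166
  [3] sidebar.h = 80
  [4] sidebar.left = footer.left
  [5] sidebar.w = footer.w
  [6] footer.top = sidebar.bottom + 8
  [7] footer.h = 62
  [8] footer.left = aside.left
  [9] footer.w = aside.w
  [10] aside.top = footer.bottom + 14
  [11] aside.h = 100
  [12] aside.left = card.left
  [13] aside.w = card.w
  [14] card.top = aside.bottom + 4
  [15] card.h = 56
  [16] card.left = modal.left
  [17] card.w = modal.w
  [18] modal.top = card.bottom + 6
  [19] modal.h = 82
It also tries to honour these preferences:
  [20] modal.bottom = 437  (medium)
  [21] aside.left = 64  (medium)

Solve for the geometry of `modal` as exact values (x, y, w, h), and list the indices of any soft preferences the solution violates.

modal = (x=46, y=369, w=166, h=82)
violated soft preferences: 20, 21

1. modal.x = 46  [card.left = modal.left]
2. modal.w = 166  [card.w = modal.w]
3. modal.y = 369  [modal.top = card.bottom + 6]
4. modal.h = 82  [modal.h = 82]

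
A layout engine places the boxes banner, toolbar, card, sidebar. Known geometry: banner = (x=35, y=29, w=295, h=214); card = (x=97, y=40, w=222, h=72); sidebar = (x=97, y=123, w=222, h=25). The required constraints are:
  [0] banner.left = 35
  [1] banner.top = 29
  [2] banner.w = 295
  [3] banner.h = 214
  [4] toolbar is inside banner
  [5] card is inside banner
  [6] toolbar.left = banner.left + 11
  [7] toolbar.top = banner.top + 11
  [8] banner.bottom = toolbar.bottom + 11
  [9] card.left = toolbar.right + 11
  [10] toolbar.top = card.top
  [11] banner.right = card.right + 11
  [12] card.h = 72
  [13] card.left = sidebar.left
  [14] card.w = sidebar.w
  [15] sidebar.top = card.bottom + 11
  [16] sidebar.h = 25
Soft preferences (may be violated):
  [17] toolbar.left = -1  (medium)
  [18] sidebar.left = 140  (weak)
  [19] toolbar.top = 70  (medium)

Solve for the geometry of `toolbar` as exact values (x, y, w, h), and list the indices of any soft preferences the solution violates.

1. toolbar.x = 46  [toolbar.left = banner.left + 11]
2. toolbar.y = 40  [toolbar.top = banner.top + 11]
3. toolbar.h = 192  [banner.bottom = toolbar.bottom + 11]
4. toolbar.w = 40  [card.left = toolbar.right + 11]

toolbar = (x=46, y=40, w=40, h=192)
violated soft preferences: 17, 18, 19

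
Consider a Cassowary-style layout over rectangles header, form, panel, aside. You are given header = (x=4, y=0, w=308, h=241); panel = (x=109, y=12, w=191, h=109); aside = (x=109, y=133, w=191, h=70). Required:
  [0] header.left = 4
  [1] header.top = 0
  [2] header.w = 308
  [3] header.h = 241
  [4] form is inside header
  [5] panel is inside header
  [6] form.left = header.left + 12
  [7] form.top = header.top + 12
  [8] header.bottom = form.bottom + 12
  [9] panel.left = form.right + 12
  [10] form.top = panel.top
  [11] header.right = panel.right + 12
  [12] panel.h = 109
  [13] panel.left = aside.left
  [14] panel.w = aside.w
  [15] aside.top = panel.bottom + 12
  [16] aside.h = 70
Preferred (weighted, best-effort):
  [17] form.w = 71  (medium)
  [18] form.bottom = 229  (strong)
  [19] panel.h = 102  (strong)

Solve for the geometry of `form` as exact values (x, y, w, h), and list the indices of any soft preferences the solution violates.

1. form.x = 16  [form.left = header.left + 12]
2. form.y = 12  [form.top = header.top + 12]
3. form.h = 217  [header.bottom = form.bottom + 12]
4. form.w = 81  [panel.left = form.right + 12]

form = (x=16, y=12, w=81, h=217)
violated soft preferences: 17, 19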